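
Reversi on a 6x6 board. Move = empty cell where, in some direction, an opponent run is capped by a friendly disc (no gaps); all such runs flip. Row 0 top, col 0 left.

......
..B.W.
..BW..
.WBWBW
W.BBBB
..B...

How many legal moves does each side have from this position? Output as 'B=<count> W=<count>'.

-- B to move --
(0,3): no bracket -> illegal
(0,4): no bracket -> illegal
(0,5): flips 2 -> legal
(1,3): flips 2 -> legal
(1,5): no bracket -> illegal
(2,0): flips 1 -> legal
(2,1): no bracket -> illegal
(2,4): flips 2 -> legal
(2,5): flips 1 -> legal
(3,0): flips 1 -> legal
(4,1): no bracket -> illegal
(5,0): no bracket -> illegal
(5,1): no bracket -> illegal
B mobility = 6
-- W to move --
(0,1): flips 1 -> legal
(0,2): no bracket -> illegal
(0,3): no bracket -> illegal
(1,1): flips 1 -> legal
(1,3): flips 1 -> legal
(2,1): flips 1 -> legal
(2,4): no bracket -> illegal
(2,5): no bracket -> illegal
(4,1): flips 1 -> legal
(5,1): flips 1 -> legal
(5,3): flips 3 -> legal
(5,4): no bracket -> illegal
(5,5): flips 2 -> legal
W mobility = 8

Answer: B=6 W=8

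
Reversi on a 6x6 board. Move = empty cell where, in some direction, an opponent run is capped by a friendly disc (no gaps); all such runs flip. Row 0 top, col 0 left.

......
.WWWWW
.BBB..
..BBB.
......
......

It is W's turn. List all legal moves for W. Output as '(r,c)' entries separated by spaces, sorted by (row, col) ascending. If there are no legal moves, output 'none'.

(1,0): no bracket -> illegal
(2,0): no bracket -> illegal
(2,4): no bracket -> illegal
(2,5): no bracket -> illegal
(3,0): flips 1 -> legal
(3,1): flips 2 -> legal
(3,5): no bracket -> illegal
(4,1): flips 2 -> legal
(4,2): flips 2 -> legal
(4,3): flips 2 -> legal
(4,4): flips 2 -> legal
(4,5): flips 2 -> legal

Answer: (3,0) (3,1) (4,1) (4,2) (4,3) (4,4) (4,5)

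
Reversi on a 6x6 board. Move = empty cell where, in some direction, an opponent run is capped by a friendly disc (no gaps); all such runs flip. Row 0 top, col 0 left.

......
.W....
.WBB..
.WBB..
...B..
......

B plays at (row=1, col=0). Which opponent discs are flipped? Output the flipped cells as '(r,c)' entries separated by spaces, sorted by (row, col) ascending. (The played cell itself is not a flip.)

Dir NW: edge -> no flip
Dir N: first cell '.' (not opp) -> no flip
Dir NE: first cell '.' (not opp) -> no flip
Dir W: edge -> no flip
Dir E: opp run (1,1), next='.' -> no flip
Dir SW: edge -> no flip
Dir S: first cell '.' (not opp) -> no flip
Dir SE: opp run (2,1) capped by B -> flip

Answer: (2,1)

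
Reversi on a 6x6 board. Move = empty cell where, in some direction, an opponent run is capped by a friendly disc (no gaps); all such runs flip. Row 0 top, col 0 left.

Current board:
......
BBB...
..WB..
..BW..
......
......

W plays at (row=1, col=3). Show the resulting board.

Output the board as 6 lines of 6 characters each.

Answer: ......
BBBW..
..WW..
..BW..
......
......

Derivation:
Place W at (1,3); scan 8 dirs for brackets.
Dir NW: first cell '.' (not opp) -> no flip
Dir N: first cell '.' (not opp) -> no flip
Dir NE: first cell '.' (not opp) -> no flip
Dir W: opp run (1,2) (1,1) (1,0), next=edge -> no flip
Dir E: first cell '.' (not opp) -> no flip
Dir SW: first cell 'W' (not opp) -> no flip
Dir S: opp run (2,3) capped by W -> flip
Dir SE: first cell '.' (not opp) -> no flip
All flips: (2,3)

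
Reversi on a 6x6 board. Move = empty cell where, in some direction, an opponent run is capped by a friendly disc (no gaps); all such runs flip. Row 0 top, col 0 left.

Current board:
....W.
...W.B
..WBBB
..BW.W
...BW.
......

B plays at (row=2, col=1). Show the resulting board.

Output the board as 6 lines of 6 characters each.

Place B at (2,1); scan 8 dirs for brackets.
Dir NW: first cell '.' (not opp) -> no flip
Dir N: first cell '.' (not opp) -> no flip
Dir NE: first cell '.' (not opp) -> no flip
Dir W: first cell '.' (not opp) -> no flip
Dir E: opp run (2,2) capped by B -> flip
Dir SW: first cell '.' (not opp) -> no flip
Dir S: first cell '.' (not opp) -> no flip
Dir SE: first cell 'B' (not opp) -> no flip
All flips: (2,2)

Answer: ....W.
...W.B
.BBBBB
..BW.W
...BW.
......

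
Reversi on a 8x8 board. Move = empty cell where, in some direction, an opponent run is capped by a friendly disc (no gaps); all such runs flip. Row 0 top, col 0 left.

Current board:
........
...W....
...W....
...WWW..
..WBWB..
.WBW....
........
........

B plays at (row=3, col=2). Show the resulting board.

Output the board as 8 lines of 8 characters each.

Place B at (3,2); scan 8 dirs for brackets.
Dir NW: first cell '.' (not opp) -> no flip
Dir N: first cell '.' (not opp) -> no flip
Dir NE: opp run (2,3), next='.' -> no flip
Dir W: first cell '.' (not opp) -> no flip
Dir E: opp run (3,3) (3,4) (3,5), next='.' -> no flip
Dir SW: first cell '.' (not opp) -> no flip
Dir S: opp run (4,2) capped by B -> flip
Dir SE: first cell 'B' (not opp) -> no flip
All flips: (4,2)

Answer: ........
...W....
...W....
..BWWW..
..BBWB..
.WBW....
........
........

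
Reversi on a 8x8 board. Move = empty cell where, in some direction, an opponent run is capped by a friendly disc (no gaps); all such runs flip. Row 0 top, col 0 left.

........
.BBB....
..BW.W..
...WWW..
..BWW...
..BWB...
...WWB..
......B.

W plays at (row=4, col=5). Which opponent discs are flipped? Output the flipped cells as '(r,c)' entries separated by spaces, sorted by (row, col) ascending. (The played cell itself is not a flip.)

Answer: (5,4)

Derivation:
Dir NW: first cell 'W' (not opp) -> no flip
Dir N: first cell 'W' (not opp) -> no flip
Dir NE: first cell '.' (not opp) -> no flip
Dir W: first cell 'W' (not opp) -> no flip
Dir E: first cell '.' (not opp) -> no flip
Dir SW: opp run (5,4) capped by W -> flip
Dir S: first cell '.' (not opp) -> no flip
Dir SE: first cell '.' (not opp) -> no flip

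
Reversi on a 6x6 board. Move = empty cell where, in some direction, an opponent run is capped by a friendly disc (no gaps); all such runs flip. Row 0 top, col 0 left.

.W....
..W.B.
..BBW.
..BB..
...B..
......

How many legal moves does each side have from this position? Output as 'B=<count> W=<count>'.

Answer: B=4 W=4

Derivation:
-- B to move --
(0,0): no bracket -> illegal
(0,2): flips 1 -> legal
(0,3): no bracket -> illegal
(1,0): no bracket -> illegal
(1,1): no bracket -> illegal
(1,3): no bracket -> illegal
(1,5): flips 1 -> legal
(2,1): no bracket -> illegal
(2,5): flips 1 -> legal
(3,4): flips 1 -> legal
(3,5): no bracket -> illegal
B mobility = 4
-- W to move --
(0,3): no bracket -> illegal
(0,4): flips 1 -> legal
(0,5): no bracket -> illegal
(1,1): no bracket -> illegal
(1,3): no bracket -> illegal
(1,5): no bracket -> illegal
(2,1): flips 2 -> legal
(2,5): no bracket -> illegal
(3,1): no bracket -> illegal
(3,4): flips 1 -> legal
(4,1): no bracket -> illegal
(4,2): flips 3 -> legal
(4,4): no bracket -> illegal
(5,2): no bracket -> illegal
(5,3): no bracket -> illegal
(5,4): no bracket -> illegal
W mobility = 4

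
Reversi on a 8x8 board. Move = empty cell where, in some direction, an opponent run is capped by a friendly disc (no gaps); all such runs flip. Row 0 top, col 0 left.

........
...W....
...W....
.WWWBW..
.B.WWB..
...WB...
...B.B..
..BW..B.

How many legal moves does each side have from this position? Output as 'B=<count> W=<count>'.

Answer: B=10 W=9

Derivation:
-- B to move --
(0,2): no bracket -> illegal
(0,3): flips 5 -> legal
(0,4): no bracket -> illegal
(1,2): flips 1 -> legal
(1,4): flips 2 -> legal
(2,0): no bracket -> illegal
(2,1): flips 3 -> legal
(2,2): no bracket -> illegal
(2,4): no bracket -> illegal
(2,5): flips 1 -> legal
(2,6): no bracket -> illegal
(3,0): flips 3 -> legal
(3,6): flips 1 -> legal
(4,0): no bracket -> illegal
(4,2): flips 2 -> legal
(4,6): no bracket -> illegal
(5,2): flips 2 -> legal
(5,5): no bracket -> illegal
(6,2): no bracket -> illegal
(6,4): no bracket -> illegal
(7,4): flips 1 -> legal
B mobility = 10
-- W to move --
(2,4): flips 1 -> legal
(2,5): flips 1 -> legal
(3,0): no bracket -> illegal
(3,6): no bracket -> illegal
(4,0): no bracket -> illegal
(4,2): no bracket -> illegal
(4,6): flips 1 -> legal
(5,0): flips 1 -> legal
(5,1): flips 1 -> legal
(5,2): no bracket -> illegal
(5,5): flips 2 -> legal
(5,6): flips 2 -> legal
(6,1): no bracket -> illegal
(6,2): no bracket -> illegal
(6,4): flips 1 -> legal
(6,6): no bracket -> illegal
(6,7): no bracket -> illegal
(7,1): flips 1 -> legal
(7,4): no bracket -> illegal
(7,5): no bracket -> illegal
(7,7): no bracket -> illegal
W mobility = 9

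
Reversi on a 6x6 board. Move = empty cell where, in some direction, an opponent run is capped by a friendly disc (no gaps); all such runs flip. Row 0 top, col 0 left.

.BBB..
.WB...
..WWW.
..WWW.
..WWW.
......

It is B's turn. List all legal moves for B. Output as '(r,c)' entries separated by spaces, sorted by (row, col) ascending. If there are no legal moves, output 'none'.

(0,0): no bracket -> illegal
(1,0): flips 1 -> legal
(1,3): no bracket -> illegal
(1,4): no bracket -> illegal
(1,5): no bracket -> illegal
(2,0): flips 1 -> legal
(2,1): flips 1 -> legal
(2,5): no bracket -> illegal
(3,1): no bracket -> illegal
(3,5): no bracket -> illegal
(4,1): no bracket -> illegal
(4,5): flips 2 -> legal
(5,1): no bracket -> illegal
(5,2): flips 3 -> legal
(5,3): no bracket -> illegal
(5,4): no bracket -> illegal
(5,5): no bracket -> illegal

Answer: (1,0) (2,0) (2,1) (4,5) (5,2)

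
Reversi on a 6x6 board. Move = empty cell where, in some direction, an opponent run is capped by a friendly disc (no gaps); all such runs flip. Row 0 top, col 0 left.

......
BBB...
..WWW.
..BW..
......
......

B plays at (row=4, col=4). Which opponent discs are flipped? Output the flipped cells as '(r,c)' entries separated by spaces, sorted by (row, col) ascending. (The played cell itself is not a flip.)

Answer: (2,2) (3,3)

Derivation:
Dir NW: opp run (3,3) (2,2) capped by B -> flip
Dir N: first cell '.' (not opp) -> no flip
Dir NE: first cell '.' (not opp) -> no flip
Dir W: first cell '.' (not opp) -> no flip
Dir E: first cell '.' (not opp) -> no flip
Dir SW: first cell '.' (not opp) -> no flip
Dir S: first cell '.' (not opp) -> no flip
Dir SE: first cell '.' (not opp) -> no flip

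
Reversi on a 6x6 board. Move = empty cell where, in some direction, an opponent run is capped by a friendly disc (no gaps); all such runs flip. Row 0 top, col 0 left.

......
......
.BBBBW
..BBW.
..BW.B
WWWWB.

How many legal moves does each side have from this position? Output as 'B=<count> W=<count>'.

-- B to move --
(1,4): no bracket -> illegal
(1,5): no bracket -> illegal
(3,5): flips 1 -> legal
(4,0): no bracket -> illegal
(4,1): no bracket -> illegal
(4,4): flips 2 -> legal
B mobility = 2
-- W to move --
(1,0): flips 2 -> legal
(1,1): no bracket -> illegal
(1,2): flips 4 -> legal
(1,3): flips 2 -> legal
(1,4): flips 1 -> legal
(1,5): flips 3 -> legal
(2,0): flips 4 -> legal
(3,0): no bracket -> illegal
(3,1): flips 3 -> legal
(3,5): no bracket -> illegal
(4,1): flips 1 -> legal
(4,4): no bracket -> illegal
(5,5): flips 1 -> legal
W mobility = 9

Answer: B=2 W=9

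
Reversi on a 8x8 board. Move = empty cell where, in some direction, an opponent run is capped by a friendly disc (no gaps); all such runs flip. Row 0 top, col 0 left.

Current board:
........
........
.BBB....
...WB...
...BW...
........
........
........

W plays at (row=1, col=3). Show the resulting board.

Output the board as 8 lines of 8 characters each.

Answer: ........
...W....
.BBW....
...WB...
...BW...
........
........
........

Derivation:
Place W at (1,3); scan 8 dirs for brackets.
Dir NW: first cell '.' (not opp) -> no flip
Dir N: first cell '.' (not opp) -> no flip
Dir NE: first cell '.' (not opp) -> no flip
Dir W: first cell '.' (not opp) -> no flip
Dir E: first cell '.' (not opp) -> no flip
Dir SW: opp run (2,2), next='.' -> no flip
Dir S: opp run (2,3) capped by W -> flip
Dir SE: first cell '.' (not opp) -> no flip
All flips: (2,3)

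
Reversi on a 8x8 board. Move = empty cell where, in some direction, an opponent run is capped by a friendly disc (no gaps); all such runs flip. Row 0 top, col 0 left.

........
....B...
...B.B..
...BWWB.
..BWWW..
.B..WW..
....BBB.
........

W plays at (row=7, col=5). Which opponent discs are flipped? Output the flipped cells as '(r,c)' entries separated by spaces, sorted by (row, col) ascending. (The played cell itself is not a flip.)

Dir NW: opp run (6,4), next='.' -> no flip
Dir N: opp run (6,5) capped by W -> flip
Dir NE: opp run (6,6), next='.' -> no flip
Dir W: first cell '.' (not opp) -> no flip
Dir E: first cell '.' (not opp) -> no flip
Dir SW: edge -> no flip
Dir S: edge -> no flip
Dir SE: edge -> no flip

Answer: (6,5)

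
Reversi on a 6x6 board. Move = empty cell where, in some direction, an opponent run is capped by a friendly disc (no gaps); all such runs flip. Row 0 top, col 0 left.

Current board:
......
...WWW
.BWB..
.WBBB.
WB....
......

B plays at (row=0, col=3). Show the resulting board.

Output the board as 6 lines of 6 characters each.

Place B at (0,3); scan 8 dirs for brackets.
Dir NW: edge -> no flip
Dir N: edge -> no flip
Dir NE: edge -> no flip
Dir W: first cell '.' (not opp) -> no flip
Dir E: first cell '.' (not opp) -> no flip
Dir SW: first cell '.' (not opp) -> no flip
Dir S: opp run (1,3) capped by B -> flip
Dir SE: opp run (1,4), next='.' -> no flip
All flips: (1,3)

Answer: ...B..
...BWW
.BWB..
.WBBB.
WB....
......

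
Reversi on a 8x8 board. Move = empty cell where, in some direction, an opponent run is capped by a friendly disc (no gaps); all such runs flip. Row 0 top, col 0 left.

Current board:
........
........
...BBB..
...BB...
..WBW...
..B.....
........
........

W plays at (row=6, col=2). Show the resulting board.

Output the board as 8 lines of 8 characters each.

Answer: ........
........
...BBB..
...BB...
..WBW...
..W.....
..W.....
........

Derivation:
Place W at (6,2); scan 8 dirs for brackets.
Dir NW: first cell '.' (not opp) -> no flip
Dir N: opp run (5,2) capped by W -> flip
Dir NE: first cell '.' (not opp) -> no flip
Dir W: first cell '.' (not opp) -> no flip
Dir E: first cell '.' (not opp) -> no flip
Dir SW: first cell '.' (not opp) -> no flip
Dir S: first cell '.' (not opp) -> no flip
Dir SE: first cell '.' (not opp) -> no flip
All flips: (5,2)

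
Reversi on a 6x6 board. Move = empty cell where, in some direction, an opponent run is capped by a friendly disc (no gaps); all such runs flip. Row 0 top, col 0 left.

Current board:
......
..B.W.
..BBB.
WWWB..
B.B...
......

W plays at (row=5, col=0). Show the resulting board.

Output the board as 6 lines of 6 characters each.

Place W at (5,0); scan 8 dirs for brackets.
Dir NW: edge -> no flip
Dir N: opp run (4,0) capped by W -> flip
Dir NE: first cell '.' (not opp) -> no flip
Dir W: edge -> no flip
Dir E: first cell '.' (not opp) -> no flip
Dir SW: edge -> no flip
Dir S: edge -> no flip
Dir SE: edge -> no flip
All flips: (4,0)

Answer: ......
..B.W.
..BBB.
WWWB..
W.B...
W.....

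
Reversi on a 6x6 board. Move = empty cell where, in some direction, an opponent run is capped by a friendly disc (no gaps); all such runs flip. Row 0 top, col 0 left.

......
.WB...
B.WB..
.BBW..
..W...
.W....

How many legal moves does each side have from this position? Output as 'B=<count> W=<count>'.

Answer: B=8 W=5

Derivation:
-- B to move --
(0,0): no bracket -> illegal
(0,1): no bracket -> illegal
(0,2): flips 1 -> legal
(1,0): flips 1 -> legal
(1,3): flips 1 -> legal
(2,1): flips 1 -> legal
(2,4): no bracket -> illegal
(3,4): flips 1 -> legal
(4,0): no bracket -> illegal
(4,1): no bracket -> illegal
(4,3): flips 1 -> legal
(4,4): no bracket -> illegal
(5,0): no bracket -> illegal
(5,2): flips 1 -> legal
(5,3): flips 1 -> legal
B mobility = 8
-- W to move --
(0,1): no bracket -> illegal
(0,2): flips 1 -> legal
(0,3): no bracket -> illegal
(1,0): no bracket -> illegal
(1,3): flips 2 -> legal
(1,4): no bracket -> illegal
(2,1): no bracket -> illegal
(2,4): flips 1 -> legal
(3,0): flips 2 -> legal
(3,4): no bracket -> illegal
(4,0): flips 1 -> legal
(4,1): no bracket -> illegal
(4,3): no bracket -> illegal
W mobility = 5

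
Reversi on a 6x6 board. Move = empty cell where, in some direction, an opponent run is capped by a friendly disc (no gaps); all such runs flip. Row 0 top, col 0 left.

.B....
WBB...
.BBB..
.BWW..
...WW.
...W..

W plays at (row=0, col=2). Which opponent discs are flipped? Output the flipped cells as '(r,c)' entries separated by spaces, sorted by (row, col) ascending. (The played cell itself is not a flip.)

Answer: (1,2) (2,2)

Derivation:
Dir NW: edge -> no flip
Dir N: edge -> no flip
Dir NE: edge -> no flip
Dir W: opp run (0,1), next='.' -> no flip
Dir E: first cell '.' (not opp) -> no flip
Dir SW: opp run (1,1), next='.' -> no flip
Dir S: opp run (1,2) (2,2) capped by W -> flip
Dir SE: first cell '.' (not opp) -> no flip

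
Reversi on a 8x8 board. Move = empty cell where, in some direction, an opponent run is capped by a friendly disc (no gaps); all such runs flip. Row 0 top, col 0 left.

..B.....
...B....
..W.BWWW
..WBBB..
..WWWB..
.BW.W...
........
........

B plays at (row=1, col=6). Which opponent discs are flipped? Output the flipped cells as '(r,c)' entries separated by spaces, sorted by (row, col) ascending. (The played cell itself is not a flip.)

Answer: (2,5)

Derivation:
Dir NW: first cell '.' (not opp) -> no flip
Dir N: first cell '.' (not opp) -> no flip
Dir NE: first cell '.' (not opp) -> no flip
Dir W: first cell '.' (not opp) -> no flip
Dir E: first cell '.' (not opp) -> no flip
Dir SW: opp run (2,5) capped by B -> flip
Dir S: opp run (2,6), next='.' -> no flip
Dir SE: opp run (2,7), next=edge -> no flip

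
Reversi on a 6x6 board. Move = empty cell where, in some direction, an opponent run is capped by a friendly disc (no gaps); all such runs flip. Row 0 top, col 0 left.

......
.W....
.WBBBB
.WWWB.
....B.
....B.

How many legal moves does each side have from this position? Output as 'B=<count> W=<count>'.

-- B to move --
(0,0): flips 1 -> legal
(0,1): no bracket -> illegal
(0,2): no bracket -> illegal
(1,0): no bracket -> illegal
(1,2): no bracket -> illegal
(2,0): flips 1 -> legal
(3,0): flips 3 -> legal
(4,0): flips 1 -> legal
(4,1): flips 1 -> legal
(4,2): flips 2 -> legal
(4,3): flips 1 -> legal
B mobility = 7
-- W to move --
(1,2): flips 1 -> legal
(1,3): flips 2 -> legal
(1,4): flips 1 -> legal
(1,5): flips 1 -> legal
(3,5): flips 1 -> legal
(4,3): no bracket -> illegal
(4,5): no bracket -> illegal
(5,3): no bracket -> illegal
(5,5): flips 1 -> legal
W mobility = 6

Answer: B=7 W=6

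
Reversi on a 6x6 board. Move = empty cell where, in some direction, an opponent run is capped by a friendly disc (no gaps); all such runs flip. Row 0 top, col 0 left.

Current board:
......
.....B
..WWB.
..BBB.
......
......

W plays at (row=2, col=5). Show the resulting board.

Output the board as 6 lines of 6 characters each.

Answer: ......
.....B
..WWWW
..BBB.
......
......

Derivation:
Place W at (2,5); scan 8 dirs for brackets.
Dir NW: first cell '.' (not opp) -> no flip
Dir N: opp run (1,5), next='.' -> no flip
Dir NE: edge -> no flip
Dir W: opp run (2,4) capped by W -> flip
Dir E: edge -> no flip
Dir SW: opp run (3,4), next='.' -> no flip
Dir S: first cell '.' (not opp) -> no flip
Dir SE: edge -> no flip
All flips: (2,4)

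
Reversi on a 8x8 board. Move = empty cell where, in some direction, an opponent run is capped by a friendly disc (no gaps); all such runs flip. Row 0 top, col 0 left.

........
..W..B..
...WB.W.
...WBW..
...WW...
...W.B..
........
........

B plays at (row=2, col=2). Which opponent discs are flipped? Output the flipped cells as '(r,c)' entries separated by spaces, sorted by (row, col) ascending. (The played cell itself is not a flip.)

Answer: (2,3) (3,3) (4,4)

Derivation:
Dir NW: first cell '.' (not opp) -> no flip
Dir N: opp run (1,2), next='.' -> no flip
Dir NE: first cell '.' (not opp) -> no flip
Dir W: first cell '.' (not opp) -> no flip
Dir E: opp run (2,3) capped by B -> flip
Dir SW: first cell '.' (not opp) -> no flip
Dir S: first cell '.' (not opp) -> no flip
Dir SE: opp run (3,3) (4,4) capped by B -> flip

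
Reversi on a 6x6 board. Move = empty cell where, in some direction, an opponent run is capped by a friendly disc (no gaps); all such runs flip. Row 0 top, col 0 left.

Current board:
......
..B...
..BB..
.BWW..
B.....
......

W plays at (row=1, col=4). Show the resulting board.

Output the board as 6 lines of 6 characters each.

Answer: ......
..B.W.
..BW..
.BWW..
B.....
......

Derivation:
Place W at (1,4); scan 8 dirs for brackets.
Dir NW: first cell '.' (not opp) -> no flip
Dir N: first cell '.' (not opp) -> no flip
Dir NE: first cell '.' (not opp) -> no flip
Dir W: first cell '.' (not opp) -> no flip
Dir E: first cell '.' (not opp) -> no flip
Dir SW: opp run (2,3) capped by W -> flip
Dir S: first cell '.' (not opp) -> no flip
Dir SE: first cell '.' (not opp) -> no flip
All flips: (2,3)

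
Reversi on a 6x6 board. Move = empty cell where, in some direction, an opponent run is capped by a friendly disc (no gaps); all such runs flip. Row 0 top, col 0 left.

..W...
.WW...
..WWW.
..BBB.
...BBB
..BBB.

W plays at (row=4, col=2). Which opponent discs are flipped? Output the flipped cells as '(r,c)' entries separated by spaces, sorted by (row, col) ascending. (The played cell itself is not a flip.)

Answer: (3,2) (3,3)

Derivation:
Dir NW: first cell '.' (not opp) -> no flip
Dir N: opp run (3,2) capped by W -> flip
Dir NE: opp run (3,3) capped by W -> flip
Dir W: first cell '.' (not opp) -> no flip
Dir E: opp run (4,3) (4,4) (4,5), next=edge -> no flip
Dir SW: first cell '.' (not opp) -> no flip
Dir S: opp run (5,2), next=edge -> no flip
Dir SE: opp run (5,3), next=edge -> no flip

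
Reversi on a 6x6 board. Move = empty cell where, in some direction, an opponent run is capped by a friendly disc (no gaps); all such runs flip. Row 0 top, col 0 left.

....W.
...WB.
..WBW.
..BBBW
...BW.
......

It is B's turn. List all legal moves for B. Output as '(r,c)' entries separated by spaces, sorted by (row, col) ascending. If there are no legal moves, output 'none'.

(0,2): no bracket -> illegal
(0,3): flips 1 -> legal
(0,5): no bracket -> illegal
(1,1): flips 1 -> legal
(1,2): flips 2 -> legal
(1,5): flips 1 -> legal
(2,1): flips 1 -> legal
(2,5): flips 1 -> legal
(3,1): no bracket -> illegal
(4,5): flips 1 -> legal
(5,3): no bracket -> illegal
(5,4): flips 1 -> legal
(5,5): flips 1 -> legal

Answer: (0,3) (1,1) (1,2) (1,5) (2,1) (2,5) (4,5) (5,4) (5,5)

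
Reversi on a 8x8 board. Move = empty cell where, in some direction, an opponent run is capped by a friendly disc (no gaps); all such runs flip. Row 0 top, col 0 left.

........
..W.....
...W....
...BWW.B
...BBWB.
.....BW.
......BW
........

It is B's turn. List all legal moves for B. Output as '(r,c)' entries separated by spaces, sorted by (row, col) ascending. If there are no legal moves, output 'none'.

Answer: (1,3) (2,4) (2,5) (2,6) (3,6) (5,7)

Derivation:
(0,1): no bracket -> illegal
(0,2): no bracket -> illegal
(0,3): no bracket -> illegal
(1,1): no bracket -> illegal
(1,3): flips 1 -> legal
(1,4): no bracket -> illegal
(2,1): no bracket -> illegal
(2,2): no bracket -> illegal
(2,4): flips 2 -> legal
(2,5): flips 3 -> legal
(2,6): flips 1 -> legal
(3,2): no bracket -> illegal
(3,6): flips 2 -> legal
(4,7): no bracket -> illegal
(5,4): no bracket -> illegal
(5,7): flips 1 -> legal
(6,5): no bracket -> illegal
(7,6): no bracket -> illegal
(7,7): no bracket -> illegal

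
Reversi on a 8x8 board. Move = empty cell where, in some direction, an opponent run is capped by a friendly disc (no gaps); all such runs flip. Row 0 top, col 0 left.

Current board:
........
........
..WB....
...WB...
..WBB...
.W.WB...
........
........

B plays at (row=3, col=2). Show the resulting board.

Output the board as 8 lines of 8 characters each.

Place B at (3,2); scan 8 dirs for brackets.
Dir NW: first cell '.' (not opp) -> no flip
Dir N: opp run (2,2), next='.' -> no flip
Dir NE: first cell 'B' (not opp) -> no flip
Dir W: first cell '.' (not opp) -> no flip
Dir E: opp run (3,3) capped by B -> flip
Dir SW: first cell '.' (not opp) -> no flip
Dir S: opp run (4,2), next='.' -> no flip
Dir SE: first cell 'B' (not opp) -> no flip
All flips: (3,3)

Answer: ........
........
..WB....
..BBB...
..WBB...
.W.WB...
........
........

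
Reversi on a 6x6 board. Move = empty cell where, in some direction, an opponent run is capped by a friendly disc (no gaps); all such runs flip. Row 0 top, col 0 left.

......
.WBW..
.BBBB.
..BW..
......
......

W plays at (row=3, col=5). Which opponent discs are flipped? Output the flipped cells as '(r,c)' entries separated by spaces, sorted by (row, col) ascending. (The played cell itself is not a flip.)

Answer: (2,4)

Derivation:
Dir NW: opp run (2,4) capped by W -> flip
Dir N: first cell '.' (not opp) -> no flip
Dir NE: edge -> no flip
Dir W: first cell '.' (not opp) -> no flip
Dir E: edge -> no flip
Dir SW: first cell '.' (not opp) -> no flip
Dir S: first cell '.' (not opp) -> no flip
Dir SE: edge -> no flip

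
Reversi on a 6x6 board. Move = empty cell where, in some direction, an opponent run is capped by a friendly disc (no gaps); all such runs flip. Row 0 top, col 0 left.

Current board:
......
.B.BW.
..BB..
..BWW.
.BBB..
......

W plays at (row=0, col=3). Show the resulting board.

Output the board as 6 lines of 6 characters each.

Answer: ...W..
.B.WW.
..BW..
..BWW.
.BBB..
......

Derivation:
Place W at (0,3); scan 8 dirs for brackets.
Dir NW: edge -> no flip
Dir N: edge -> no flip
Dir NE: edge -> no flip
Dir W: first cell '.' (not opp) -> no flip
Dir E: first cell '.' (not opp) -> no flip
Dir SW: first cell '.' (not opp) -> no flip
Dir S: opp run (1,3) (2,3) capped by W -> flip
Dir SE: first cell 'W' (not opp) -> no flip
All flips: (1,3) (2,3)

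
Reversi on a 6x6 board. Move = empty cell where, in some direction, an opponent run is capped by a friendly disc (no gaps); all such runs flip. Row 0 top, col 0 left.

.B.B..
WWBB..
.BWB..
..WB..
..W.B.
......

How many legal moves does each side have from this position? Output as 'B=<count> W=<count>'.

-- B to move --
(0,0): flips 2 -> legal
(0,2): no bracket -> illegal
(2,0): no bracket -> illegal
(3,1): flips 2 -> legal
(4,1): flips 1 -> legal
(4,3): flips 1 -> legal
(5,1): flips 1 -> legal
(5,2): flips 3 -> legal
(5,3): no bracket -> illegal
B mobility = 6
-- W to move --
(0,0): no bracket -> illegal
(0,2): flips 1 -> legal
(0,4): flips 1 -> legal
(1,4): flips 3 -> legal
(2,0): flips 1 -> legal
(2,4): flips 2 -> legal
(3,0): no bracket -> illegal
(3,1): flips 1 -> legal
(3,4): flips 1 -> legal
(3,5): no bracket -> illegal
(4,3): no bracket -> illegal
(4,5): no bracket -> illegal
(5,3): no bracket -> illegal
(5,4): no bracket -> illegal
(5,5): flips 2 -> legal
W mobility = 8

Answer: B=6 W=8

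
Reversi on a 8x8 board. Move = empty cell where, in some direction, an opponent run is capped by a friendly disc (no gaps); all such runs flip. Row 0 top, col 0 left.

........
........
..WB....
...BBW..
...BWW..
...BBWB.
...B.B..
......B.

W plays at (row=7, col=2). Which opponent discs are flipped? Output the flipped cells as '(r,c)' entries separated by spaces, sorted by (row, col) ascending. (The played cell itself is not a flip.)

Answer: (5,4) (6,3)

Derivation:
Dir NW: first cell '.' (not opp) -> no flip
Dir N: first cell '.' (not opp) -> no flip
Dir NE: opp run (6,3) (5,4) capped by W -> flip
Dir W: first cell '.' (not opp) -> no flip
Dir E: first cell '.' (not opp) -> no flip
Dir SW: edge -> no flip
Dir S: edge -> no flip
Dir SE: edge -> no flip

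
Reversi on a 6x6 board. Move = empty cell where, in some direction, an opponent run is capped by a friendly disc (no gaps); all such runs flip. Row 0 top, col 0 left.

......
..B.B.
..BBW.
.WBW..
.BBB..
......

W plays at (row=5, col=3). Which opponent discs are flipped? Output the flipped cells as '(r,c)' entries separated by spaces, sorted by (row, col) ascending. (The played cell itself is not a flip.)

Answer: (4,2) (4,3)

Derivation:
Dir NW: opp run (4,2) capped by W -> flip
Dir N: opp run (4,3) capped by W -> flip
Dir NE: first cell '.' (not opp) -> no flip
Dir W: first cell '.' (not opp) -> no flip
Dir E: first cell '.' (not opp) -> no flip
Dir SW: edge -> no flip
Dir S: edge -> no flip
Dir SE: edge -> no flip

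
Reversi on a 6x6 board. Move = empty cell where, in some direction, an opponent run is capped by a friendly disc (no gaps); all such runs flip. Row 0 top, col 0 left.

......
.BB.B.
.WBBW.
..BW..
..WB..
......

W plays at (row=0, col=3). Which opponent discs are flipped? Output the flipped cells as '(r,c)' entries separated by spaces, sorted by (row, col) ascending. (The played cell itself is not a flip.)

Dir NW: edge -> no flip
Dir N: edge -> no flip
Dir NE: edge -> no flip
Dir W: first cell '.' (not opp) -> no flip
Dir E: first cell '.' (not opp) -> no flip
Dir SW: opp run (1,2) capped by W -> flip
Dir S: first cell '.' (not opp) -> no flip
Dir SE: opp run (1,4), next='.' -> no flip

Answer: (1,2)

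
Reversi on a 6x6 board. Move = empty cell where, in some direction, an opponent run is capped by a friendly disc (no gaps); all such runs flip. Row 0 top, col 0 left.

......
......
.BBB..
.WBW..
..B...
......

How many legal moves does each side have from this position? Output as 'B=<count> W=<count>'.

Answer: B=8 W=4

Derivation:
-- B to move --
(2,0): flips 1 -> legal
(2,4): flips 1 -> legal
(3,0): flips 1 -> legal
(3,4): flips 1 -> legal
(4,0): flips 1 -> legal
(4,1): flips 1 -> legal
(4,3): flips 1 -> legal
(4,4): flips 1 -> legal
B mobility = 8
-- W to move --
(1,0): no bracket -> illegal
(1,1): flips 2 -> legal
(1,2): no bracket -> illegal
(1,3): flips 2 -> legal
(1,4): no bracket -> illegal
(2,0): no bracket -> illegal
(2,4): no bracket -> illegal
(3,0): no bracket -> illegal
(3,4): no bracket -> illegal
(4,1): no bracket -> illegal
(4,3): no bracket -> illegal
(5,1): flips 1 -> legal
(5,2): no bracket -> illegal
(5,3): flips 1 -> legal
W mobility = 4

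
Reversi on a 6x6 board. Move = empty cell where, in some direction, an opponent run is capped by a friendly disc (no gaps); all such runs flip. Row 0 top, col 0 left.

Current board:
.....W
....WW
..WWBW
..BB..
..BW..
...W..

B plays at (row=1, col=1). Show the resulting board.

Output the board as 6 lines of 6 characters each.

Place B at (1,1); scan 8 dirs for brackets.
Dir NW: first cell '.' (not opp) -> no flip
Dir N: first cell '.' (not opp) -> no flip
Dir NE: first cell '.' (not opp) -> no flip
Dir W: first cell '.' (not opp) -> no flip
Dir E: first cell '.' (not opp) -> no flip
Dir SW: first cell '.' (not opp) -> no flip
Dir S: first cell '.' (not opp) -> no flip
Dir SE: opp run (2,2) capped by B -> flip
All flips: (2,2)

Answer: .....W
.B..WW
..BWBW
..BB..
..BW..
...W..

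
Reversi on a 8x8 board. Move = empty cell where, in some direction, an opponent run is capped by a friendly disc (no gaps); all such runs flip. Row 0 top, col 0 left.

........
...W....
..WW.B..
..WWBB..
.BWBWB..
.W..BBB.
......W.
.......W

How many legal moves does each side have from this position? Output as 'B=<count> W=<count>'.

Answer: B=9 W=11

Derivation:
-- B to move --
(0,2): no bracket -> illegal
(0,3): flips 3 -> legal
(0,4): no bracket -> illegal
(1,1): flips 3 -> legal
(1,2): flips 1 -> legal
(1,4): flips 2 -> legal
(2,1): flips 1 -> legal
(2,4): no bracket -> illegal
(3,1): flips 2 -> legal
(4,0): no bracket -> illegal
(5,0): no bracket -> illegal
(5,2): no bracket -> illegal
(5,3): flips 1 -> legal
(5,7): no bracket -> illegal
(6,0): no bracket -> illegal
(6,1): flips 1 -> legal
(6,2): no bracket -> illegal
(6,5): no bracket -> illegal
(6,7): no bracket -> illegal
(7,5): no bracket -> illegal
(7,6): flips 1 -> legal
B mobility = 9
-- W to move --
(1,4): no bracket -> illegal
(1,5): no bracket -> illegal
(1,6): no bracket -> illegal
(2,4): flips 1 -> legal
(2,6): flips 1 -> legal
(3,0): no bracket -> illegal
(3,1): flips 1 -> legal
(3,6): flips 2 -> legal
(4,0): flips 1 -> legal
(4,6): flips 2 -> legal
(4,7): no bracket -> illegal
(5,0): flips 1 -> legal
(5,2): no bracket -> illegal
(5,3): flips 1 -> legal
(5,7): no bracket -> illegal
(6,3): no bracket -> illegal
(6,4): flips 1 -> legal
(6,5): flips 2 -> legal
(6,7): flips 3 -> legal
W mobility = 11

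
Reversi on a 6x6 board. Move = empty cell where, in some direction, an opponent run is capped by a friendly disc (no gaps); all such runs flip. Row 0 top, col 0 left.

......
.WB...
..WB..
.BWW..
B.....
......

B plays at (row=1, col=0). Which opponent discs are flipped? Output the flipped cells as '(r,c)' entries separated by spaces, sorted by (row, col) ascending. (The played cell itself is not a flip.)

Answer: (1,1)

Derivation:
Dir NW: edge -> no flip
Dir N: first cell '.' (not opp) -> no flip
Dir NE: first cell '.' (not opp) -> no flip
Dir W: edge -> no flip
Dir E: opp run (1,1) capped by B -> flip
Dir SW: edge -> no flip
Dir S: first cell '.' (not opp) -> no flip
Dir SE: first cell '.' (not opp) -> no flip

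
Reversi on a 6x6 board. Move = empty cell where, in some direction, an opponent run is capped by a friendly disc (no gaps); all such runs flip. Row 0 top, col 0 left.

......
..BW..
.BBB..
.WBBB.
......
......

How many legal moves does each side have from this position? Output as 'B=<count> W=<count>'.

-- B to move --
(0,2): no bracket -> illegal
(0,3): flips 1 -> legal
(0,4): flips 1 -> legal
(1,4): flips 1 -> legal
(2,0): no bracket -> illegal
(2,4): no bracket -> illegal
(3,0): flips 1 -> legal
(4,0): flips 1 -> legal
(4,1): flips 1 -> legal
(4,2): no bracket -> illegal
B mobility = 6
-- W to move --
(0,1): no bracket -> illegal
(0,2): no bracket -> illegal
(0,3): no bracket -> illegal
(1,0): no bracket -> illegal
(1,1): flips 2 -> legal
(1,4): no bracket -> illegal
(2,0): no bracket -> illegal
(2,4): no bracket -> illegal
(2,5): no bracket -> illegal
(3,0): no bracket -> illegal
(3,5): flips 3 -> legal
(4,1): no bracket -> illegal
(4,2): no bracket -> illegal
(4,3): flips 2 -> legal
(4,4): no bracket -> illegal
(4,5): no bracket -> illegal
W mobility = 3

Answer: B=6 W=3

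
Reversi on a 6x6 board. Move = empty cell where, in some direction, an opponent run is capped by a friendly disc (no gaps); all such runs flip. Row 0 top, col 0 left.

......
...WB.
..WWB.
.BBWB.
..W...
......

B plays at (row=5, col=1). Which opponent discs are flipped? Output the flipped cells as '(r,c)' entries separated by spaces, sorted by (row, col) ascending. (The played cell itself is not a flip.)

Answer: (3,3) (4,2)

Derivation:
Dir NW: first cell '.' (not opp) -> no flip
Dir N: first cell '.' (not opp) -> no flip
Dir NE: opp run (4,2) (3,3) capped by B -> flip
Dir W: first cell '.' (not opp) -> no flip
Dir E: first cell '.' (not opp) -> no flip
Dir SW: edge -> no flip
Dir S: edge -> no flip
Dir SE: edge -> no flip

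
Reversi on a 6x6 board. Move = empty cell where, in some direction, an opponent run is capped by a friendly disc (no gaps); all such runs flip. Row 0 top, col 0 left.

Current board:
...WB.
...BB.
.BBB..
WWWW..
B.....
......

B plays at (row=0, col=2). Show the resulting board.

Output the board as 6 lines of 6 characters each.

Place B at (0,2); scan 8 dirs for brackets.
Dir NW: edge -> no flip
Dir N: edge -> no flip
Dir NE: edge -> no flip
Dir W: first cell '.' (not opp) -> no flip
Dir E: opp run (0,3) capped by B -> flip
Dir SW: first cell '.' (not opp) -> no flip
Dir S: first cell '.' (not opp) -> no flip
Dir SE: first cell 'B' (not opp) -> no flip
All flips: (0,3)

Answer: ..BBB.
...BB.
.BBB..
WWWW..
B.....
......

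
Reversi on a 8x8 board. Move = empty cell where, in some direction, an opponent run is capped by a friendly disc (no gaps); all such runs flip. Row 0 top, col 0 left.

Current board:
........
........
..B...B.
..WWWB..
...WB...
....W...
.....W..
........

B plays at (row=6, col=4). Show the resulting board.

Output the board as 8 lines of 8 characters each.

Place B at (6,4); scan 8 dirs for brackets.
Dir NW: first cell '.' (not opp) -> no flip
Dir N: opp run (5,4) capped by B -> flip
Dir NE: first cell '.' (not opp) -> no flip
Dir W: first cell '.' (not opp) -> no flip
Dir E: opp run (6,5), next='.' -> no flip
Dir SW: first cell '.' (not opp) -> no flip
Dir S: first cell '.' (not opp) -> no flip
Dir SE: first cell '.' (not opp) -> no flip
All flips: (5,4)

Answer: ........
........
..B...B.
..WWWB..
...WB...
....B...
....BW..
........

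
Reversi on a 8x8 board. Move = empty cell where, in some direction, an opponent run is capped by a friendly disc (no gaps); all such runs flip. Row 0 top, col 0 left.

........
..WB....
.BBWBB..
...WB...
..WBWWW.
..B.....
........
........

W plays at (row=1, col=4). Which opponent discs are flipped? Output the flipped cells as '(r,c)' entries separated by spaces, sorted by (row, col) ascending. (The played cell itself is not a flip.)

Answer: (1,3) (2,4) (3,4)

Derivation:
Dir NW: first cell '.' (not opp) -> no flip
Dir N: first cell '.' (not opp) -> no flip
Dir NE: first cell '.' (not opp) -> no flip
Dir W: opp run (1,3) capped by W -> flip
Dir E: first cell '.' (not opp) -> no flip
Dir SW: first cell 'W' (not opp) -> no flip
Dir S: opp run (2,4) (3,4) capped by W -> flip
Dir SE: opp run (2,5), next='.' -> no flip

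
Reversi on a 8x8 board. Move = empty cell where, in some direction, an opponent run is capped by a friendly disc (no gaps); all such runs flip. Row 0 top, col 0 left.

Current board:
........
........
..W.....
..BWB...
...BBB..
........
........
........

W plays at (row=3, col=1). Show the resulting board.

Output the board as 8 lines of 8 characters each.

Place W at (3,1); scan 8 dirs for brackets.
Dir NW: first cell '.' (not opp) -> no flip
Dir N: first cell '.' (not opp) -> no flip
Dir NE: first cell 'W' (not opp) -> no flip
Dir W: first cell '.' (not opp) -> no flip
Dir E: opp run (3,2) capped by W -> flip
Dir SW: first cell '.' (not opp) -> no flip
Dir S: first cell '.' (not opp) -> no flip
Dir SE: first cell '.' (not opp) -> no flip
All flips: (3,2)

Answer: ........
........
..W.....
.WWWB...
...BBB..
........
........
........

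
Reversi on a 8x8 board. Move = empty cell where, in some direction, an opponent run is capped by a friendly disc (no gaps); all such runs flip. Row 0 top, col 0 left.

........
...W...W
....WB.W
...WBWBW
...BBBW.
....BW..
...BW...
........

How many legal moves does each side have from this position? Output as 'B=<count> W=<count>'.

-- B to move --
(0,2): no bracket -> illegal
(0,3): no bracket -> illegal
(0,4): no bracket -> illegal
(0,6): no bracket -> illegal
(0,7): no bracket -> illegal
(1,2): no bracket -> illegal
(1,4): flips 1 -> legal
(1,5): no bracket -> illegal
(1,6): no bracket -> illegal
(2,2): flips 1 -> legal
(2,3): flips 2 -> legal
(2,6): flips 1 -> legal
(3,2): flips 1 -> legal
(4,2): no bracket -> illegal
(4,7): flips 1 -> legal
(5,3): no bracket -> illegal
(5,6): flips 2 -> legal
(5,7): no bracket -> illegal
(6,5): flips 2 -> legal
(6,6): flips 1 -> legal
(7,3): no bracket -> illegal
(7,4): flips 1 -> legal
(7,5): no bracket -> illegal
B mobility = 10
-- W to move --
(1,4): no bracket -> illegal
(1,5): flips 1 -> legal
(1,6): no bracket -> illegal
(2,3): no bracket -> illegal
(2,6): flips 2 -> legal
(3,2): no bracket -> illegal
(4,2): flips 3 -> legal
(4,7): no bracket -> illegal
(5,2): no bracket -> illegal
(5,3): flips 3 -> legal
(5,6): no bracket -> illegal
(6,2): flips 1 -> legal
(6,5): no bracket -> illegal
(7,2): flips 4 -> legal
(7,3): no bracket -> illegal
(7,4): no bracket -> illegal
W mobility = 6

Answer: B=10 W=6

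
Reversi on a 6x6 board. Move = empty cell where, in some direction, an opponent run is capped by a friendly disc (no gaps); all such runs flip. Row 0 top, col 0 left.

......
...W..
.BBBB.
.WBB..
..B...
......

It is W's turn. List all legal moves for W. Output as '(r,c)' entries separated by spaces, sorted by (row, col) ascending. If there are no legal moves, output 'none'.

(1,0): no bracket -> illegal
(1,1): flips 1 -> legal
(1,2): no bracket -> illegal
(1,4): no bracket -> illegal
(1,5): no bracket -> illegal
(2,0): no bracket -> illegal
(2,5): no bracket -> illegal
(3,0): no bracket -> illegal
(3,4): flips 2 -> legal
(3,5): flips 1 -> legal
(4,1): no bracket -> illegal
(4,3): flips 2 -> legal
(4,4): no bracket -> illegal
(5,1): no bracket -> illegal
(5,2): no bracket -> illegal
(5,3): flips 1 -> legal

Answer: (1,1) (3,4) (3,5) (4,3) (5,3)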